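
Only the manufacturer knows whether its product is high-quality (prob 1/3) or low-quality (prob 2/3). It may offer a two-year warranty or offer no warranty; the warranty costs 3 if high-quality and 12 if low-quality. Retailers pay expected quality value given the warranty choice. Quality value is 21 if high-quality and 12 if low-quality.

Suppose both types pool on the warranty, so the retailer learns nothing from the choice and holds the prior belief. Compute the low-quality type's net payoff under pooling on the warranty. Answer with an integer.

3

Pooled price = 1/3·21 + 2/3·12 = 15.
low-quality pays cost 12 for the warranty, so net payoff = 15 − 12 = 3.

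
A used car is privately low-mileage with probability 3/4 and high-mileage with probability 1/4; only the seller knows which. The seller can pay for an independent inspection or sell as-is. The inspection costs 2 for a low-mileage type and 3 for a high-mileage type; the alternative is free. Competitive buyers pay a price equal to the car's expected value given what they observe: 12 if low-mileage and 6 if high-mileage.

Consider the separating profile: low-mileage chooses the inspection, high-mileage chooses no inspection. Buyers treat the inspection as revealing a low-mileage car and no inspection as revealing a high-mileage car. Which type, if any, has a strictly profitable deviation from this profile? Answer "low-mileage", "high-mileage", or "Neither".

The inspection pays 12; no inspection pays 6.
low-mileage: assigned the inspection, nets 12 − 2 = 10; deviating to no inspection nets 6.
high-mileage: assigned no inspection, nets 6; deviating to the inspection nets 12 − 3 = 9.
The high-mileage type gains 3 by deviating.

high-mileage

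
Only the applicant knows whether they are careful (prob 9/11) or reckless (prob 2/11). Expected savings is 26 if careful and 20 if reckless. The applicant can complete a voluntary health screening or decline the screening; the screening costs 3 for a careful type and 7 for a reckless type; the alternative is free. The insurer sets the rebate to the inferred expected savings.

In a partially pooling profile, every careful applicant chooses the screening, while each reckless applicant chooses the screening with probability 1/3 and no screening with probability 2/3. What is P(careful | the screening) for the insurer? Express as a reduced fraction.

P(the screening) = (9/11)·1 + (2/11)·(1/3) = 29/33.
By Bayes' rule, P(careful | the screening) = (9/11) / (29/33) = 27/29.

27/29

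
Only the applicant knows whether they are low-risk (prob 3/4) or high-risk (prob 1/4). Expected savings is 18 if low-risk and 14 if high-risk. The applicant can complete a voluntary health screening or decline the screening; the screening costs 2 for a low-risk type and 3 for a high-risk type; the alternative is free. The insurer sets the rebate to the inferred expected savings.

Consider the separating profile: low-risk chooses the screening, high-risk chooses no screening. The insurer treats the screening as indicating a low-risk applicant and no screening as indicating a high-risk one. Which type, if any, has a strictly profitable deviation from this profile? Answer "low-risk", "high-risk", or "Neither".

The screening pays 18; no screening pays 14.
low-risk: assigned the screening, nets 18 − 2 = 16; deviating to no screening nets 14.
high-risk: assigned no screening, nets 14; deviating to the screening nets 18 − 3 = 15.
The high-risk type gains 1 by deviating.

high-risk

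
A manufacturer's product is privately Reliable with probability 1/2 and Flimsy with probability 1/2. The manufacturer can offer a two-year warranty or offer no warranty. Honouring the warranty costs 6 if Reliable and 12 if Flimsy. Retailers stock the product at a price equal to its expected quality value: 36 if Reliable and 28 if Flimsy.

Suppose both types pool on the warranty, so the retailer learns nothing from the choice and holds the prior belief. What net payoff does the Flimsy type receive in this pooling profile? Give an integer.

Pooled price = 1/2·36 + 1/2·28 = 32.
Flimsy pays cost 12 for the warranty, so net payoff = 32 − 12 = 20.

20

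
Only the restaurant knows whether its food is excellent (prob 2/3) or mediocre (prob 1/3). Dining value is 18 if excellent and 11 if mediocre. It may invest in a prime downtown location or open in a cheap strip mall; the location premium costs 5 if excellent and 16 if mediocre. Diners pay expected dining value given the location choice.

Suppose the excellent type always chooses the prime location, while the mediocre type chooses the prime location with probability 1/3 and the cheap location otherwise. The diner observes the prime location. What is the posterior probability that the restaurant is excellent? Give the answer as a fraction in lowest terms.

P(the prime location) = (2/3)·1 + (1/3)·(1/3) = 7/9.
By Bayes' rule, P(excellent | the prime location) = (2/3) / (7/9) = 6/7.

6/7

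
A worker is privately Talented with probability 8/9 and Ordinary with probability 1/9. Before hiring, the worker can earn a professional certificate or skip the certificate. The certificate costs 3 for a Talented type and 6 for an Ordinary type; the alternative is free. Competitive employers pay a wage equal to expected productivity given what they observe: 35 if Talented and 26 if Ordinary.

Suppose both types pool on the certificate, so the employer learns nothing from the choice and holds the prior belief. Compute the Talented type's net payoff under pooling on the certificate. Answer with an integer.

31

Pooled wage = 8/9·35 + 1/9·26 = 34.
Talented pays cost 3 for the certificate, so net payoff = 34 − 3 = 31.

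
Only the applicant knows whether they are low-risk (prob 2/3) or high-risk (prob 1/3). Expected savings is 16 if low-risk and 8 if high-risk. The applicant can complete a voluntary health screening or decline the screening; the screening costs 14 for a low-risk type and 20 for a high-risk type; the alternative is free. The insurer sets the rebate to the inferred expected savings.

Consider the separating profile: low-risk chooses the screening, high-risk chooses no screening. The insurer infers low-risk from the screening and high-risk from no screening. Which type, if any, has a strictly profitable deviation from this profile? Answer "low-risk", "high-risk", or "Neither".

The screening pays 16; no screening pays 8.
low-risk: assigned the screening, nets 16 − 14 = 2; deviating to no screening nets 8.
high-risk: assigned no screening, nets 8; deviating to the screening nets 16 − 20 = -4.
The low-risk type gains 6 by deviating.

low-risk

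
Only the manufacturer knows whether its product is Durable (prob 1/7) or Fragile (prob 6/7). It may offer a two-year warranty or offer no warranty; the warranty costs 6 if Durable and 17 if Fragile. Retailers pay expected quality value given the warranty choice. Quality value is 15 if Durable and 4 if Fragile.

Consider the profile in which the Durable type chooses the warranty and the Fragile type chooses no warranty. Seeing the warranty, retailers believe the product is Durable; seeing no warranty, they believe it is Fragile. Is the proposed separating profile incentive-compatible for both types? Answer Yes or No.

Yes

Under these beliefs, the warranty earns price 15 and no warranty earns price 4.
Durable: the warranty nets 15 − 6 = 9; no warranty nets 4. Durable prefers the warranty.
Fragile: the warranty nets 15 − 17 = -2; no warranty nets 4. Fragile prefers no warranty.
Neither type deviates, so the separating profile is an equilibrium.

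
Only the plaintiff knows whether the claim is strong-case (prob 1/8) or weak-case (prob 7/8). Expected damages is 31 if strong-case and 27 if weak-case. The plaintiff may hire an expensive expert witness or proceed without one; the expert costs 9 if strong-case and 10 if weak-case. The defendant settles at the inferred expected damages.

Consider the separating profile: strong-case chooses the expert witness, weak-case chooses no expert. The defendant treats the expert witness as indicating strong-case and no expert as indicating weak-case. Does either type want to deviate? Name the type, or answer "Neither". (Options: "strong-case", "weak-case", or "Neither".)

The expert witness pays 31; no expert pays 27.
strong-case: assigned the expert witness, nets 31 − 9 = 22; deviating to no expert nets 27.
weak-case: assigned no expert, nets 27; deviating to the expert witness nets 31 − 10 = 21.
The strong-case type gains 5 by deviating.

strong-case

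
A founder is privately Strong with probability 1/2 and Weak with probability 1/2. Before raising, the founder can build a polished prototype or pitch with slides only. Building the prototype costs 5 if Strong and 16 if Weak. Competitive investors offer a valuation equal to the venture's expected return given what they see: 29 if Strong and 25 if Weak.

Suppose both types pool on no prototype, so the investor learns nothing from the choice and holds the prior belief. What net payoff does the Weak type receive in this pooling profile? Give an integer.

27

Pooled valuation = 1/2·29 + 1/2·25 = 27.
Weak pays no cost for no prototype, so net payoff = 27.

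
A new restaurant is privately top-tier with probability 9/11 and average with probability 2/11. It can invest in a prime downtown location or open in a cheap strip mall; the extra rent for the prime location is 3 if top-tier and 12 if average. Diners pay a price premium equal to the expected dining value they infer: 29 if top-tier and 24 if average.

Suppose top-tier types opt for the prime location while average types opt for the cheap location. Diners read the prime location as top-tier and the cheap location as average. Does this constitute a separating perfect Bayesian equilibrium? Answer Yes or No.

Under these beliefs, the prime location earns price premium 29 and the cheap location earns price premium 24.
top-tier: the prime location nets 29 − 3 = 26; the cheap location nets 24. top-tier prefers the prime location.
average: the prime location nets 29 − 12 = 17; the cheap location nets 24. average prefers the cheap location.
Neither type deviates, so the separating profile is an equilibrium.

Yes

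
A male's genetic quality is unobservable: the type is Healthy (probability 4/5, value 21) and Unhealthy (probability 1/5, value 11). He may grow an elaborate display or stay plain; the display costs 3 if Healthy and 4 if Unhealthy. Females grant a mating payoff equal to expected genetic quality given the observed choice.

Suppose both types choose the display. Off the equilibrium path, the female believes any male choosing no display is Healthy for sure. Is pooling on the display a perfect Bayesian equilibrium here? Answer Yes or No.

No

On path, the female holds the prior and pays 4/5·21 + 1/5·11 = 19. Off path (no display), believing Healthy, it pays 21.
Healthy: the display nets 19 − 3 = 16; no display nets 21. Healthy would deviate.
Unhealthy: the display nets 19 − 4 = 15; no display nets 21. Unhealthy would deviate.
A type deviates, so pooling fails.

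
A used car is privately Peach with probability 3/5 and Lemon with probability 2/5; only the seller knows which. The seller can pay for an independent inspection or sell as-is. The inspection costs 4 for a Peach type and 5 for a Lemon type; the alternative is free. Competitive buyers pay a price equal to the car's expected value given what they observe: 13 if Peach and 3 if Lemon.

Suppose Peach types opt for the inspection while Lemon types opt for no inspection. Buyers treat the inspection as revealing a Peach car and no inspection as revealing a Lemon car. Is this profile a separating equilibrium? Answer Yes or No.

No

Under these beliefs, the inspection earns price 13 and no inspection earns price 3.
Peach: the inspection nets 13 − 4 = 9; no inspection nets 3. Peach prefers the inspection.
Lemon: the inspection nets 13 − 5 = 8; no inspection nets 3. Lemon would deviate to the inspection.
Lemon has a profitable deviation, so the profile is not an equilibrium.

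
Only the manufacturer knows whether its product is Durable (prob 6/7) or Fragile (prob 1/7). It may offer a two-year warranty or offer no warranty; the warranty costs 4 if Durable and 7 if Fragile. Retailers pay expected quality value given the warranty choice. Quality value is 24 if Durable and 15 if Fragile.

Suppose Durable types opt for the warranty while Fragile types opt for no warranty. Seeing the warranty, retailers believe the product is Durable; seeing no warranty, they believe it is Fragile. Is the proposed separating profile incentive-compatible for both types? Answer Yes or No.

Under these beliefs, the warranty earns price 24 and no warranty earns price 15.
Durable: the warranty nets 24 − 4 = 20; no warranty nets 15. Durable prefers the warranty.
Fragile: the warranty nets 24 − 7 = 17; no warranty nets 15. Fragile would deviate to the warranty.
Fragile has a profitable deviation, so the profile is not an equilibrium.

No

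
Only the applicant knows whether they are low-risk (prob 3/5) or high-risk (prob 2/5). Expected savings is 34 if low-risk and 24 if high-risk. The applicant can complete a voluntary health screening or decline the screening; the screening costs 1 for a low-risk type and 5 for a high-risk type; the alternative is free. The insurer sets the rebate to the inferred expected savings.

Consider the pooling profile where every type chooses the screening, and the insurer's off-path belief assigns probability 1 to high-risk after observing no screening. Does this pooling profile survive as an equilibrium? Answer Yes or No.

On path, the insurer holds the prior and pays 3/5·34 + 2/5·24 = 30. Off path (no screening), believing high-risk, it pays 24.
low-risk: the screening nets 30 − 1 = 29; no screening nets 24. low-risk stays.
high-risk: the screening nets 30 − 5 = 25; no screening nets 24. high-risk stays.
No type deviates, so pooling is sustained.

Yes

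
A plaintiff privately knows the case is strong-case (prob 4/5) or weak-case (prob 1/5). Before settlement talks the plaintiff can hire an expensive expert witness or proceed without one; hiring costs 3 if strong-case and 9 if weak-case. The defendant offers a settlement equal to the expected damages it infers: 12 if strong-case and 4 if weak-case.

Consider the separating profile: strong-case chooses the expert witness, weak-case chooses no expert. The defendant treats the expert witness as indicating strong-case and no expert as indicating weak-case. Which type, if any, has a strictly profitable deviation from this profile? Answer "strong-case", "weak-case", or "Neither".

Neither

The expert witness pays 12; no expert pays 4.
strong-case: assigned the expert witness, nets 12 − 3 = 9; deviating to no expert nets 4.
weak-case: assigned no expert, nets 4; deviating to the expert witness nets 12 − 9 = 3.
Both types strictly prefer their assigned action; no profitable deviation.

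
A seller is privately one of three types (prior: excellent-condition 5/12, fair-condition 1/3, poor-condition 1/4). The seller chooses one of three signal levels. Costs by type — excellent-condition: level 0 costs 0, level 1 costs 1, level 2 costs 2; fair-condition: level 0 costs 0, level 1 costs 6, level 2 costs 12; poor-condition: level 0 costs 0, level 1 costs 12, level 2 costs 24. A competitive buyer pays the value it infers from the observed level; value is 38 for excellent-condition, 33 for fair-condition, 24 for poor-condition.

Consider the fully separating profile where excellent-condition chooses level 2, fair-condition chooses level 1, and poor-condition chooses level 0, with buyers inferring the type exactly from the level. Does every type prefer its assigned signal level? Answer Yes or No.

Separating prices: level 2 → 38, level 1 → 33, level 0 → 24.
excellent-condition (assigned level 2): level 0: 24 − 0 = 24; level 1: 33 − 1 = 32; level 2: 38 − 2 = 36. excellent-condition stays.
fair-condition (assigned level 1): level 0: 24 − 0 = 24; level 1: 33 − 6 = 27; level 2: 38 − 12 = 26. fair-condition stays.
poor-condition (assigned level 0): level 0: 24 − 0 = 24; level 1: 33 − 12 = 21; level 2: 38 − 24 = 14. poor-condition stays.
Every type prefers its assigned level; separation holds.

Yes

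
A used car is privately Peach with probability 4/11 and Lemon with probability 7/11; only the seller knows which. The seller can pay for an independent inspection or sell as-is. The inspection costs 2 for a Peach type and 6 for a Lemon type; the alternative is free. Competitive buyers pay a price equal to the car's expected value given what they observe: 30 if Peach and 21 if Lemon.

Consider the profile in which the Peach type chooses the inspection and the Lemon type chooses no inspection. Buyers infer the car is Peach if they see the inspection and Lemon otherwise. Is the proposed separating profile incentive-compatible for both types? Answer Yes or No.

No

Under these beliefs, the inspection earns price 30 and no inspection earns price 21.
Peach: the inspection nets 30 − 2 = 28; no inspection nets 21. Peach prefers the inspection.
Lemon: the inspection nets 30 − 6 = 24; no inspection nets 21. Lemon would deviate to the inspection.
Lemon has a profitable deviation, so the profile is not an equilibrium.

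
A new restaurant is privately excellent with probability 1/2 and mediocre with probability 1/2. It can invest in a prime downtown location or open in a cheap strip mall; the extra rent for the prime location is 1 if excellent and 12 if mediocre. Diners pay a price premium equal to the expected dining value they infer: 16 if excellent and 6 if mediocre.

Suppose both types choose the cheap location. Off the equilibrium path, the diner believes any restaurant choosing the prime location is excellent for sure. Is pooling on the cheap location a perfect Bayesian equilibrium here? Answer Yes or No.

No

On path, the diner holds the prior and pays 1/2·16 + 1/2·6 = 11. Off path (the prime location), believing excellent, it pays 16.
excellent: the cheap location nets 11; the prime location nets 16 − 1 = 15. excellent would deviate.
mediocre: the cheap location nets 11; the prime location nets 16 − 12 = 4. mediocre stays.
A type deviates, so pooling fails.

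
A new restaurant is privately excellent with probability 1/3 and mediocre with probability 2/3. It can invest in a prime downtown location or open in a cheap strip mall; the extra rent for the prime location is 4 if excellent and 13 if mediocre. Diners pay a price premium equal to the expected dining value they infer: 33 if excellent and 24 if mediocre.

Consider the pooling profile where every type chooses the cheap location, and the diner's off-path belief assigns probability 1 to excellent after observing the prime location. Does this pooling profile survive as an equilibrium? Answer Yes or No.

On path, the diner holds the prior and pays 1/3·33 + 2/3·24 = 27. Off path (the prime location), believing excellent, it pays 33.
excellent: the cheap location nets 27; the prime location nets 33 − 4 = 29. excellent would deviate.
mediocre: the cheap location nets 27; the prime location nets 33 − 13 = 20. mediocre stays.
A type deviates, so pooling fails.

No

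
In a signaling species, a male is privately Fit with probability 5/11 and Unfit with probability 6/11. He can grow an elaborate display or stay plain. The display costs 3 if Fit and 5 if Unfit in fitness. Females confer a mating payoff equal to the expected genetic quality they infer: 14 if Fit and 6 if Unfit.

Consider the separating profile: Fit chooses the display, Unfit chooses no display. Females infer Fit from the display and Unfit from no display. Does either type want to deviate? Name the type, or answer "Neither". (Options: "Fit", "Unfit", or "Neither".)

Unfit

The display pays 14; no display pays 6.
Fit: assigned the display, nets 14 − 3 = 11; deviating to no display nets 6.
Unfit: assigned no display, nets 6; deviating to the display nets 14 − 5 = 9.
The Unfit type gains 3 by deviating.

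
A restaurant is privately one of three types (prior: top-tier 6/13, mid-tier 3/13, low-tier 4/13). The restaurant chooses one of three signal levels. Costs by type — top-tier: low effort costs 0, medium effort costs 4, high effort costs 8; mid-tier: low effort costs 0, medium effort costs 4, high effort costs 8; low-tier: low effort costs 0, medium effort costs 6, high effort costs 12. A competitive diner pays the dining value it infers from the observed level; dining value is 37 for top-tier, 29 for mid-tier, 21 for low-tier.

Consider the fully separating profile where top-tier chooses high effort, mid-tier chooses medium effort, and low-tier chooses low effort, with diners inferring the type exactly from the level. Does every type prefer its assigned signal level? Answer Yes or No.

Separating price premiums: high effort → 37, medium effort → 29, low effort → 21.
top-tier (assigned high effort): low effort: 21 − 0 = 21; medium effort: 29 − 4 = 25; high effort: 37 − 8 = 29. top-tier stays.
mid-tier (assigned medium effort): low effort: 21 − 0 = 21; medium effort: 29 − 4 = 25; high effort: 37 − 8 = 29. mid-tier prefers high effort.
low-tier (assigned low effort): low effort: 21 − 0 = 21; medium effort: 29 − 6 = 23; high effort: 37 − 12 = 25. low-tier prefers high effort.
At least one type deviates; the separating profile fails.

No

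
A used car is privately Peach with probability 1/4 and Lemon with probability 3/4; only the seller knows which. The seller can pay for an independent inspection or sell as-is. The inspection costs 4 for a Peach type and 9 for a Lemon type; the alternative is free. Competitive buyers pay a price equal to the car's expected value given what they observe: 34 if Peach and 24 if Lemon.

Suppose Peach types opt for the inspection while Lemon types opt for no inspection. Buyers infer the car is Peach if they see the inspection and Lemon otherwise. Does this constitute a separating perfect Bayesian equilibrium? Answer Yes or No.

No

Under these beliefs, the inspection earns price 34 and no inspection earns price 24.
Peach: the inspection nets 34 − 4 = 30; no inspection nets 24. Peach prefers the inspection.
Lemon: the inspection nets 34 − 9 = 25; no inspection nets 24. Lemon would deviate to the inspection.
Lemon has a profitable deviation, so the profile is not an equilibrium.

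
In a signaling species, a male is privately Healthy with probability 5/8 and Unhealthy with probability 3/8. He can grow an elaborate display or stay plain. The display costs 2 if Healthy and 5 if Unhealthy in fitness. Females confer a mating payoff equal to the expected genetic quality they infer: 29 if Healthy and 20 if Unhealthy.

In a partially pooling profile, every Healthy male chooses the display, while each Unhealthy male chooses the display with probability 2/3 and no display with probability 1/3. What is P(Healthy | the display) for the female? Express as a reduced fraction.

5/7

P(the display) = (5/8)·1 + (3/8)·(2/3) = 7/8.
By Bayes' rule, P(Healthy | the display) = (5/8) / (7/8) = 5/7.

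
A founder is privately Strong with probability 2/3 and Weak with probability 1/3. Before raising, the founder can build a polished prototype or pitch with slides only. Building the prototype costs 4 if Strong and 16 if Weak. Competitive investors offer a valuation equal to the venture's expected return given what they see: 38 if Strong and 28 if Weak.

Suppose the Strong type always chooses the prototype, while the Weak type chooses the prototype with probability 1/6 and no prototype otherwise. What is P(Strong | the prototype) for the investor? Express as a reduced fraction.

12/13

P(the prototype) = (2/3)·1 + (1/3)·(1/6) = 13/18.
By Bayes' rule, P(Strong | the prototype) = (2/3) / (13/18) = 12/13.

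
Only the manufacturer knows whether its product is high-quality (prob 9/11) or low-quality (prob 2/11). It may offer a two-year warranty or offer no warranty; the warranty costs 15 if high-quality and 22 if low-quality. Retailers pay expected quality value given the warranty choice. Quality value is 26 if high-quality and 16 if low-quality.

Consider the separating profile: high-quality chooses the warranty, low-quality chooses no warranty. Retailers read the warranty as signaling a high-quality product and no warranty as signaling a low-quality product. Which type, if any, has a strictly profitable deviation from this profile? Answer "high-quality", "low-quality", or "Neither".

The warranty pays 26; no warranty pays 16.
high-quality: assigned the warranty, nets 26 − 15 = 11; deviating to no warranty nets 16.
low-quality: assigned no warranty, nets 16; deviating to the warranty nets 26 − 22 = 4.
The high-quality type gains 5 by deviating.

high-quality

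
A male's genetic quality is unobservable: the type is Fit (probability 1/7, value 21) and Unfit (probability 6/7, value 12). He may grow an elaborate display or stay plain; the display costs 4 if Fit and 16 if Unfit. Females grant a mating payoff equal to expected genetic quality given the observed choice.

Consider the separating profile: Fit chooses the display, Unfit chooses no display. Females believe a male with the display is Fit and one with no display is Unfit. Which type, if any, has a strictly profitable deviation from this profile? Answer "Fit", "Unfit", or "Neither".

Neither

The display pays 21; no display pays 12.
Fit: assigned the display, nets 21 − 4 = 17; deviating to no display nets 12.
Unfit: assigned no display, nets 12; deviating to the display nets 21 − 16 = 5.
Both types strictly prefer their assigned action; no profitable deviation.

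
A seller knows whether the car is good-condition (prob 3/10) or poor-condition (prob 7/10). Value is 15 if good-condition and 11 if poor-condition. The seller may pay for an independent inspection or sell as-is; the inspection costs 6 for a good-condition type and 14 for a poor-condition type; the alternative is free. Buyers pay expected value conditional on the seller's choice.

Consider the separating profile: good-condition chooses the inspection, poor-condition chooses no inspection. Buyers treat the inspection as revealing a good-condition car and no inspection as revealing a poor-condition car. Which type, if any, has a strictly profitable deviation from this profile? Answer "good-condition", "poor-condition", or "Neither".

good-condition

The inspection pays 15; no inspection pays 11.
good-condition: assigned the inspection, nets 15 − 6 = 9; deviating to no inspection nets 11.
poor-condition: assigned no inspection, nets 11; deviating to the inspection nets 15 − 14 = 1.
The good-condition type gains 2 by deviating.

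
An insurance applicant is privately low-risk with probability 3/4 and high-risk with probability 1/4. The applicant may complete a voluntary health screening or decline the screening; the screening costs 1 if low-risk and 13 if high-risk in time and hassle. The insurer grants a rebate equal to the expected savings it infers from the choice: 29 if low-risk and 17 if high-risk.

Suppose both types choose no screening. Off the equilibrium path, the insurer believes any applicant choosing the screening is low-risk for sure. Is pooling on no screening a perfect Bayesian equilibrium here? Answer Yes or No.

No

On path, the insurer holds the prior and pays 3/4·29 + 1/4·17 = 26. Off path (the screening), believing low-risk, it pays 29.
low-risk: no screening nets 26; the screening nets 29 − 1 = 28. low-risk would deviate.
high-risk: no screening nets 26; the screening nets 29 − 13 = 16. high-risk stays.
A type deviates, so pooling fails.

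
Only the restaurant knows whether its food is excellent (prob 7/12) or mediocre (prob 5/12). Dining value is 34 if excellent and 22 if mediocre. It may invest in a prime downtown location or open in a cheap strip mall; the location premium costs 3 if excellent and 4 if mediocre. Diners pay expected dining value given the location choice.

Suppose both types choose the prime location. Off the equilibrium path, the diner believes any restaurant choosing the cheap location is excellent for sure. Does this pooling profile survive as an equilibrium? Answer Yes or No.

No

On path, the diner holds the prior and pays 7/12·34 + 5/12·22 = 29. Off path (the cheap location), believing excellent, it pays 34.
excellent: the prime location nets 29 − 3 = 26; the cheap location nets 34. excellent would deviate.
mediocre: the prime location nets 29 − 4 = 25; the cheap location nets 34. mediocre would deviate.
A type deviates, so pooling fails.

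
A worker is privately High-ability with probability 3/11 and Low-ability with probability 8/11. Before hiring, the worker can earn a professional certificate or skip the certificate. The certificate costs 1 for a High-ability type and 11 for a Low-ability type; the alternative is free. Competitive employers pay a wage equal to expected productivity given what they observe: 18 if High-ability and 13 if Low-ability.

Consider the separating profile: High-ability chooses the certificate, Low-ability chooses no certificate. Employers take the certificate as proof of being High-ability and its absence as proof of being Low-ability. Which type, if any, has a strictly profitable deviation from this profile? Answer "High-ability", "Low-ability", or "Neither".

The certificate pays 18; no certificate pays 13.
High-ability: assigned the certificate, nets 18 − 1 = 17; deviating to no certificate nets 13.
Low-ability: assigned no certificate, nets 13; deviating to the certificate nets 18 − 11 = 7.
Both types strictly prefer their assigned action; no profitable deviation.

Neither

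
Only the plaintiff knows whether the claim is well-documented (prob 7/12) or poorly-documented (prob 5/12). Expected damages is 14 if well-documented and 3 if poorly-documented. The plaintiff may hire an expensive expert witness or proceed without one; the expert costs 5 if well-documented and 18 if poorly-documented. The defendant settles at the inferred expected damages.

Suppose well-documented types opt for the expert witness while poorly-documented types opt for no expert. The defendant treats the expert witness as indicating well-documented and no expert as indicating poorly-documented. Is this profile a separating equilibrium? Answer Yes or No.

Under these beliefs, the expert witness earns settlement 14 and no expert earns settlement 3.
well-documented: the expert witness nets 14 − 5 = 9; no expert nets 3. well-documented prefers the expert witness.
poorly-documented: the expert witness nets 14 − 18 = -4; no expert nets 3. poorly-documented prefers no expert.
Neither type deviates, so the separating profile is an equilibrium.

Yes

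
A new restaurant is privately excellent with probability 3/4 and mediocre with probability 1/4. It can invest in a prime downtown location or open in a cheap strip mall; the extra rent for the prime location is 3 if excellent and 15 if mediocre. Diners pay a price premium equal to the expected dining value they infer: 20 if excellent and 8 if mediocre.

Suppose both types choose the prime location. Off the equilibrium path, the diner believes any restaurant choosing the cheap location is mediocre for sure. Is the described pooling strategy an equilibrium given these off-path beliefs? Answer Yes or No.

No

On path, the diner holds the prior and pays 3/4·20 + 1/4·8 = 17. Off path (the cheap location), believing mediocre, it pays 8.
excellent: the prime location nets 17 − 3 = 14; the cheap location nets 8. excellent stays.
mediocre: the prime location nets 17 − 15 = 2; the cheap location nets 8. mediocre would deviate.
A type deviates, so pooling fails.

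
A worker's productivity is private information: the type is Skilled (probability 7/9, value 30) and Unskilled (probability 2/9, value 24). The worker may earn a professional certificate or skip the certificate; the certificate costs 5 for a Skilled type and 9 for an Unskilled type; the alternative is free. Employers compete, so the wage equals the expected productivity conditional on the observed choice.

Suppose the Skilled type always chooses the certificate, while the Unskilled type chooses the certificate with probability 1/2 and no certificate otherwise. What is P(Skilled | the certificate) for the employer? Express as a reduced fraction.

7/8

P(the certificate) = (7/9)·1 + (2/9)·(1/2) = 8/9.
By Bayes' rule, P(Skilled | the certificate) = (7/9) / (8/9) = 7/8.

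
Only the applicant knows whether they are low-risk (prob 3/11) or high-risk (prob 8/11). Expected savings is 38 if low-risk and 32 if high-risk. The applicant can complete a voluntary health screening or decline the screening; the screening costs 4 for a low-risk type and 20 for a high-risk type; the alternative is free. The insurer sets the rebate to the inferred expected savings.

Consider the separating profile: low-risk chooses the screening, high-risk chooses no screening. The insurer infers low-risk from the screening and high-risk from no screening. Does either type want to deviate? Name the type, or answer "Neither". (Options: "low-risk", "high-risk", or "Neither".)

The screening pays 38; no screening pays 32.
low-risk: assigned the screening, nets 38 − 4 = 34; deviating to no screening nets 32.
high-risk: assigned no screening, nets 32; deviating to the screening nets 38 − 20 = 18.
Both types strictly prefer their assigned action; no profitable deviation.

Neither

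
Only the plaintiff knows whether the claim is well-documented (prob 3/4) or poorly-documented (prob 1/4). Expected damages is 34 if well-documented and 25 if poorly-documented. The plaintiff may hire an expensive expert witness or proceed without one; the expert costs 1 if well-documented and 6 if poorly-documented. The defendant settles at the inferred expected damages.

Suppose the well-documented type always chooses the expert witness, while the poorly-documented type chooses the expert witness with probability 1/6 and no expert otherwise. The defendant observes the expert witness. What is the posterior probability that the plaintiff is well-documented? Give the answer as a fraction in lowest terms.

18/19

P(the expert witness) = (3/4)·1 + (1/4)·(1/6) = 19/24.
By Bayes' rule, P(well-documented | the expert witness) = (3/4) / (19/24) = 18/19.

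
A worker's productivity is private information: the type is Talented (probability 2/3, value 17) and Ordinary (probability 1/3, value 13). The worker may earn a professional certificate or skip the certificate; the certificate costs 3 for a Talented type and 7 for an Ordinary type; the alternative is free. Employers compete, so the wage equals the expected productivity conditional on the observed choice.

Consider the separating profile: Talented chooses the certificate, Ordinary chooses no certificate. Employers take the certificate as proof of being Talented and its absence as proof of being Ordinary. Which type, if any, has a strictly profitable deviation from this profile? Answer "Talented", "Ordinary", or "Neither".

The certificate pays 17; no certificate pays 13.
Talented: assigned the certificate, nets 17 − 3 = 14; deviating to no certificate nets 13.
Ordinary: assigned no certificate, nets 13; deviating to the certificate nets 17 − 7 = 10.
Both types strictly prefer their assigned action; no profitable deviation.

Neither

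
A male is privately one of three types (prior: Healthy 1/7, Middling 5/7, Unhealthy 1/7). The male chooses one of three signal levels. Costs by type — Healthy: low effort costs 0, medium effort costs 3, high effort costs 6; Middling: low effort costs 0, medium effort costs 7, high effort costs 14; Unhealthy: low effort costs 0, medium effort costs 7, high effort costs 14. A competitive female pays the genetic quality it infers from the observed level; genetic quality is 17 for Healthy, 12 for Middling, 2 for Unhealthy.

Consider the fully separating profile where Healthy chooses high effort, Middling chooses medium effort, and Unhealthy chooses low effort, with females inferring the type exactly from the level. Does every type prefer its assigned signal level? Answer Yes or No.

No

Separating mating payoffs: high effort → 17, medium effort → 12, low effort → 2.
Healthy (assigned high effort): low effort: 2 − 0 = 2; medium effort: 12 − 3 = 9; high effort: 17 − 6 = 11. Healthy stays.
Middling (assigned medium effort): low effort: 2 − 0 = 2; medium effort: 12 − 7 = 5; high effort: 17 − 14 = 3. Middling stays.
Unhealthy (assigned low effort): low effort: 2 − 0 = 2; medium effort: 12 − 7 = 5; high effort: 17 − 14 = 3. Unhealthy prefers medium effort.
At least one type deviates; the separating profile fails.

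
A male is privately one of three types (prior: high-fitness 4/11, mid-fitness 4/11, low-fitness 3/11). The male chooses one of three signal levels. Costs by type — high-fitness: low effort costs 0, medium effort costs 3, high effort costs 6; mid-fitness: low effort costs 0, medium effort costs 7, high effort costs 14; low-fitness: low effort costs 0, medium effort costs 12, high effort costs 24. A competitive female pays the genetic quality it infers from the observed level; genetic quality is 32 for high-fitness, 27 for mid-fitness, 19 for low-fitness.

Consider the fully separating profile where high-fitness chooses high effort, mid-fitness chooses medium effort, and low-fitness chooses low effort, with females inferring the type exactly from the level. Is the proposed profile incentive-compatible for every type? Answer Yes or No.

Separating mating payoffs: high effort → 32, medium effort → 27, low effort → 19.
high-fitness (assigned high effort): low effort: 19 − 0 = 19; medium effort: 27 − 3 = 24; high effort: 32 − 6 = 26. high-fitness stays.
mid-fitness (assigned medium effort): low effort: 19 − 0 = 19; medium effort: 27 − 7 = 20; high effort: 32 − 14 = 18. mid-fitness stays.
low-fitness (assigned low effort): low effort: 19 − 0 = 19; medium effort: 27 − 12 = 15; high effort: 32 − 24 = 8. low-fitness stays.
Every type prefers its assigned level; separation holds.

Yes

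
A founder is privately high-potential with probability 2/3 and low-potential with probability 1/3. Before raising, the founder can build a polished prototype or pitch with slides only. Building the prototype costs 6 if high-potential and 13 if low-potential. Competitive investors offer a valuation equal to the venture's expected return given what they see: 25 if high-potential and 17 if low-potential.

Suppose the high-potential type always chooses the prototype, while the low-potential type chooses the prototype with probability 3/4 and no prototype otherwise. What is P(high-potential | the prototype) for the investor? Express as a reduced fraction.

P(the prototype) = (2/3)·1 + (1/3)·(3/4) = 11/12.
By Bayes' rule, P(high-potential | the prototype) = (2/3) / (11/12) = 8/11.

8/11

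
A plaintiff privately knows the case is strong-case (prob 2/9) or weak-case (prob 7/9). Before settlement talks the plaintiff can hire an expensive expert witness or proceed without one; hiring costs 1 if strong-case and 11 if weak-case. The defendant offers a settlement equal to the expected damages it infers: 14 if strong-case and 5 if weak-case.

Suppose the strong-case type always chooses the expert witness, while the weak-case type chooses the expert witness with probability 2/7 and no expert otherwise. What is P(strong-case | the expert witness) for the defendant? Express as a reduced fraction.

P(the expert witness) = (2/9)·1 + (7/9)·(2/7) = 4/9.
By Bayes' rule, P(strong-case | the expert witness) = (2/9) / (4/9) = 1/2.

1/2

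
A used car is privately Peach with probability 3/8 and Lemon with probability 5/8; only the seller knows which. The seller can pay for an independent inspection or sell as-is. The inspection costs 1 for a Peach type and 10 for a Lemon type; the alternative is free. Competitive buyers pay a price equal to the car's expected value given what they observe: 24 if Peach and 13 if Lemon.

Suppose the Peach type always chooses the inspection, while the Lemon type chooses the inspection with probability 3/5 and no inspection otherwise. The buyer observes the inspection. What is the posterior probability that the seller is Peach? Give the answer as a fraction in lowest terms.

P(the inspection) = (3/8)·1 + (5/8)·(3/5) = 3/4.
By Bayes' rule, P(Peach | the inspection) = (3/8) / (3/4) = 1/2.

1/2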